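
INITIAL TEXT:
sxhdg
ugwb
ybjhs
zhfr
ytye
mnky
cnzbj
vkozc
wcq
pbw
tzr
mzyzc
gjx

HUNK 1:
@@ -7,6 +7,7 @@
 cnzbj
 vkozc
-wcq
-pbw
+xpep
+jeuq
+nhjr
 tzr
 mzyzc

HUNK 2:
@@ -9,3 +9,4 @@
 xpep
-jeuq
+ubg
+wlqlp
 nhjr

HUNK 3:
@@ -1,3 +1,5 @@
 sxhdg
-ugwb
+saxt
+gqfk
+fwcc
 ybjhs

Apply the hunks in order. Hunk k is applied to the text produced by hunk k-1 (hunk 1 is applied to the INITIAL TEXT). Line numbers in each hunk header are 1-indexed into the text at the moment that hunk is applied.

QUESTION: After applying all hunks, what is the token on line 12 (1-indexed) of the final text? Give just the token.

Answer: ubg

Derivation:
Hunk 1: at line 7 remove [wcq,pbw] add [xpep,jeuq,nhjr] -> 14 lines: sxhdg ugwb ybjhs zhfr ytye mnky cnzbj vkozc xpep jeuq nhjr tzr mzyzc gjx
Hunk 2: at line 9 remove [jeuq] add [ubg,wlqlp] -> 15 lines: sxhdg ugwb ybjhs zhfr ytye mnky cnzbj vkozc xpep ubg wlqlp nhjr tzr mzyzc gjx
Hunk 3: at line 1 remove [ugwb] add [saxt,gqfk,fwcc] -> 17 lines: sxhdg saxt gqfk fwcc ybjhs zhfr ytye mnky cnzbj vkozc xpep ubg wlqlp nhjr tzr mzyzc gjx
Final line 12: ubg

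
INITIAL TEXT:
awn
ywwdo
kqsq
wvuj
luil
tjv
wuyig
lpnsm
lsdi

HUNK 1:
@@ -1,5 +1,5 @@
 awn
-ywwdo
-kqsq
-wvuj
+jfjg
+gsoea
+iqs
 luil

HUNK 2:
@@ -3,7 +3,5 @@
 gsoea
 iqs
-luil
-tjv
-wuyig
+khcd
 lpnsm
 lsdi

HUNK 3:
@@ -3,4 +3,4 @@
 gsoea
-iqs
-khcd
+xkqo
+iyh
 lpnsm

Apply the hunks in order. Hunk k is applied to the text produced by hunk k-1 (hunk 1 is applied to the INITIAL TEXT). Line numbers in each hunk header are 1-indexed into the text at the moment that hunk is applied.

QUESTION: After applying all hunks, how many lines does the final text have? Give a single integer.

Answer: 7

Derivation:
Hunk 1: at line 1 remove [ywwdo,kqsq,wvuj] add [jfjg,gsoea,iqs] -> 9 lines: awn jfjg gsoea iqs luil tjv wuyig lpnsm lsdi
Hunk 2: at line 3 remove [luil,tjv,wuyig] add [khcd] -> 7 lines: awn jfjg gsoea iqs khcd lpnsm lsdi
Hunk 3: at line 3 remove [iqs,khcd] add [xkqo,iyh] -> 7 lines: awn jfjg gsoea xkqo iyh lpnsm lsdi
Final line count: 7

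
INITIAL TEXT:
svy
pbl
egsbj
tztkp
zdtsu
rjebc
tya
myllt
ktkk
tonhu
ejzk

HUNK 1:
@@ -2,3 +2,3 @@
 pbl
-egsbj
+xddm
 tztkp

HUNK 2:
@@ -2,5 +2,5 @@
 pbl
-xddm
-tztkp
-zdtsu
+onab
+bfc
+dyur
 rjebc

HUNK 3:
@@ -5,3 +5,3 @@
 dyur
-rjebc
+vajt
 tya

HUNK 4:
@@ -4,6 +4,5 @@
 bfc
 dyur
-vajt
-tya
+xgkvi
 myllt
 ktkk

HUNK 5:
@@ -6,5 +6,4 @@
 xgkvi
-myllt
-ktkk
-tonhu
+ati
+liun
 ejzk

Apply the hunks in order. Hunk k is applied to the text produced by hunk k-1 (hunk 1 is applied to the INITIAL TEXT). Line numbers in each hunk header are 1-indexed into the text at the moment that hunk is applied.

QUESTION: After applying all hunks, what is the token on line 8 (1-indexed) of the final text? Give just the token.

Answer: liun

Derivation:
Hunk 1: at line 2 remove [egsbj] add [xddm] -> 11 lines: svy pbl xddm tztkp zdtsu rjebc tya myllt ktkk tonhu ejzk
Hunk 2: at line 2 remove [xddm,tztkp,zdtsu] add [onab,bfc,dyur] -> 11 lines: svy pbl onab bfc dyur rjebc tya myllt ktkk tonhu ejzk
Hunk 3: at line 5 remove [rjebc] add [vajt] -> 11 lines: svy pbl onab bfc dyur vajt tya myllt ktkk tonhu ejzk
Hunk 4: at line 4 remove [vajt,tya] add [xgkvi] -> 10 lines: svy pbl onab bfc dyur xgkvi myllt ktkk tonhu ejzk
Hunk 5: at line 6 remove [myllt,ktkk,tonhu] add [ati,liun] -> 9 lines: svy pbl onab bfc dyur xgkvi ati liun ejzk
Final line 8: liun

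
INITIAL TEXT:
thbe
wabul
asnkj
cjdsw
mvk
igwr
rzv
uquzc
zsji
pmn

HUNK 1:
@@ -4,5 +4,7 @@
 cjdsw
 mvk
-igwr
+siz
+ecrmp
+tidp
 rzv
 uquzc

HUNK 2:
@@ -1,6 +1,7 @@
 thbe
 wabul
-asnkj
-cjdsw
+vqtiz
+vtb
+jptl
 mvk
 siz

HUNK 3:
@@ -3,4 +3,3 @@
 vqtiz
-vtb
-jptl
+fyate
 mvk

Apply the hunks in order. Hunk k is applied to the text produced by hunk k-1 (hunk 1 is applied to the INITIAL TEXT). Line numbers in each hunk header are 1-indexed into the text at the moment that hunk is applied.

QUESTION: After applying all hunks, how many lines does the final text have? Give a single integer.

Answer: 12

Derivation:
Hunk 1: at line 4 remove [igwr] add [siz,ecrmp,tidp] -> 12 lines: thbe wabul asnkj cjdsw mvk siz ecrmp tidp rzv uquzc zsji pmn
Hunk 2: at line 1 remove [asnkj,cjdsw] add [vqtiz,vtb,jptl] -> 13 lines: thbe wabul vqtiz vtb jptl mvk siz ecrmp tidp rzv uquzc zsji pmn
Hunk 3: at line 3 remove [vtb,jptl] add [fyate] -> 12 lines: thbe wabul vqtiz fyate mvk siz ecrmp tidp rzv uquzc zsji pmn
Final line count: 12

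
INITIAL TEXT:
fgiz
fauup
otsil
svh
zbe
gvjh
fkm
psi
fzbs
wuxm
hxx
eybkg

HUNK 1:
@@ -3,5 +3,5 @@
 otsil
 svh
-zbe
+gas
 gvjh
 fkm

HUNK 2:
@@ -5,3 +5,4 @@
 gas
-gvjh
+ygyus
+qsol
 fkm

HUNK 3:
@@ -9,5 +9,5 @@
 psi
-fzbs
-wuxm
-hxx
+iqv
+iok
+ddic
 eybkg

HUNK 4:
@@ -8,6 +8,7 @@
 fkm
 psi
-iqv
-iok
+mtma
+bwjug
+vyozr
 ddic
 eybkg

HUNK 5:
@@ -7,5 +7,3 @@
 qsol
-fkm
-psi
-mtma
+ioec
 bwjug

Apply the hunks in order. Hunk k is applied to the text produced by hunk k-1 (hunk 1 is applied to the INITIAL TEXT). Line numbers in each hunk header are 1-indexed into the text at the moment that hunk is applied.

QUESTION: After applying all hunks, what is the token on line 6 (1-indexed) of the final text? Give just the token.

Hunk 1: at line 3 remove [zbe] add [gas] -> 12 lines: fgiz fauup otsil svh gas gvjh fkm psi fzbs wuxm hxx eybkg
Hunk 2: at line 5 remove [gvjh] add [ygyus,qsol] -> 13 lines: fgiz fauup otsil svh gas ygyus qsol fkm psi fzbs wuxm hxx eybkg
Hunk 3: at line 9 remove [fzbs,wuxm,hxx] add [iqv,iok,ddic] -> 13 lines: fgiz fauup otsil svh gas ygyus qsol fkm psi iqv iok ddic eybkg
Hunk 4: at line 8 remove [iqv,iok] add [mtma,bwjug,vyozr] -> 14 lines: fgiz fauup otsil svh gas ygyus qsol fkm psi mtma bwjug vyozr ddic eybkg
Hunk 5: at line 7 remove [fkm,psi,mtma] add [ioec] -> 12 lines: fgiz fauup otsil svh gas ygyus qsol ioec bwjug vyozr ddic eybkg
Final line 6: ygyus

Answer: ygyus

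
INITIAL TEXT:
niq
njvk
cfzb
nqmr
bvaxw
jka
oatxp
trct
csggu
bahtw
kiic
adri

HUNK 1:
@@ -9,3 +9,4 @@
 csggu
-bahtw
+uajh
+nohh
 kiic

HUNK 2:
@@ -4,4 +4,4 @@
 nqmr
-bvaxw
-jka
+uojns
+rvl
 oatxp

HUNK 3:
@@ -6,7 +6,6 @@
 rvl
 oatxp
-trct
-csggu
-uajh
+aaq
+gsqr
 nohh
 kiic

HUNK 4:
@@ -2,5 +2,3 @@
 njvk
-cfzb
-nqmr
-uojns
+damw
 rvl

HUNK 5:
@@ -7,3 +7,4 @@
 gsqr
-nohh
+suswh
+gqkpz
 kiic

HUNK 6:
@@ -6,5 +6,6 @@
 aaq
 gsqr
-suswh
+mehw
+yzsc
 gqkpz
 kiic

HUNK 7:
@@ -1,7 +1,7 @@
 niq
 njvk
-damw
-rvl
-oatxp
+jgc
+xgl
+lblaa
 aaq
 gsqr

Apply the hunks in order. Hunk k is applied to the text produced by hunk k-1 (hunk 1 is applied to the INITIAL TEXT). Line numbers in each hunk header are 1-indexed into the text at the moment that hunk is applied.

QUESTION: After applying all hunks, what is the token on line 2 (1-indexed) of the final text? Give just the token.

Answer: njvk

Derivation:
Hunk 1: at line 9 remove [bahtw] add [uajh,nohh] -> 13 lines: niq njvk cfzb nqmr bvaxw jka oatxp trct csggu uajh nohh kiic adri
Hunk 2: at line 4 remove [bvaxw,jka] add [uojns,rvl] -> 13 lines: niq njvk cfzb nqmr uojns rvl oatxp trct csggu uajh nohh kiic adri
Hunk 3: at line 6 remove [trct,csggu,uajh] add [aaq,gsqr] -> 12 lines: niq njvk cfzb nqmr uojns rvl oatxp aaq gsqr nohh kiic adri
Hunk 4: at line 2 remove [cfzb,nqmr,uojns] add [damw] -> 10 lines: niq njvk damw rvl oatxp aaq gsqr nohh kiic adri
Hunk 5: at line 7 remove [nohh] add [suswh,gqkpz] -> 11 lines: niq njvk damw rvl oatxp aaq gsqr suswh gqkpz kiic adri
Hunk 6: at line 6 remove [suswh] add [mehw,yzsc] -> 12 lines: niq njvk damw rvl oatxp aaq gsqr mehw yzsc gqkpz kiic adri
Hunk 7: at line 1 remove [damw,rvl,oatxp] add [jgc,xgl,lblaa] -> 12 lines: niq njvk jgc xgl lblaa aaq gsqr mehw yzsc gqkpz kiic adri
Final line 2: njvk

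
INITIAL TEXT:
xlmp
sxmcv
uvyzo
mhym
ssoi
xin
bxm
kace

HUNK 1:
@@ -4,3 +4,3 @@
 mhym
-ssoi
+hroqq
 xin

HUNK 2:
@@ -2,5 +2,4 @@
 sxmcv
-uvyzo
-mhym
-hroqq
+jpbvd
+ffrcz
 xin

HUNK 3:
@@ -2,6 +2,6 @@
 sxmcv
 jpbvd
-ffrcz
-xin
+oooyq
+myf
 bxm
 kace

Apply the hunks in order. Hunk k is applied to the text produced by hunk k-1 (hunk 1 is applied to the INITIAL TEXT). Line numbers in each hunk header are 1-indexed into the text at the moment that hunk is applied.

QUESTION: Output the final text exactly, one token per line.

Hunk 1: at line 4 remove [ssoi] add [hroqq] -> 8 lines: xlmp sxmcv uvyzo mhym hroqq xin bxm kace
Hunk 2: at line 2 remove [uvyzo,mhym,hroqq] add [jpbvd,ffrcz] -> 7 lines: xlmp sxmcv jpbvd ffrcz xin bxm kace
Hunk 3: at line 2 remove [ffrcz,xin] add [oooyq,myf] -> 7 lines: xlmp sxmcv jpbvd oooyq myf bxm kace

Answer: xlmp
sxmcv
jpbvd
oooyq
myf
bxm
kace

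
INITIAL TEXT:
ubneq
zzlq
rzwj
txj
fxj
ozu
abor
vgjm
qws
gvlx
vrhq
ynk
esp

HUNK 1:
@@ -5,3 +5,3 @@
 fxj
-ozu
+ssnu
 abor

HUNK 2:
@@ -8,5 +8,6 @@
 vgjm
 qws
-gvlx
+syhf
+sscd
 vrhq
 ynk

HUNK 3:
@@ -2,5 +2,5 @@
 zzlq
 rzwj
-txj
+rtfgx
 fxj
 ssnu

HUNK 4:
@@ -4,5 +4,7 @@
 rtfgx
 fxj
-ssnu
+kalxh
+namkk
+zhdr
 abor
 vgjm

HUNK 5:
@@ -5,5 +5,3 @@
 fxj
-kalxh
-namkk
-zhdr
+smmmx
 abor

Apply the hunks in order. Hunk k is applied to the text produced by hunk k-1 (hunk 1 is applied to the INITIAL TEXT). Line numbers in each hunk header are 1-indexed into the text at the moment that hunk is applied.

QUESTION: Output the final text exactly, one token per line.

Answer: ubneq
zzlq
rzwj
rtfgx
fxj
smmmx
abor
vgjm
qws
syhf
sscd
vrhq
ynk
esp

Derivation:
Hunk 1: at line 5 remove [ozu] add [ssnu] -> 13 lines: ubneq zzlq rzwj txj fxj ssnu abor vgjm qws gvlx vrhq ynk esp
Hunk 2: at line 8 remove [gvlx] add [syhf,sscd] -> 14 lines: ubneq zzlq rzwj txj fxj ssnu abor vgjm qws syhf sscd vrhq ynk esp
Hunk 3: at line 2 remove [txj] add [rtfgx] -> 14 lines: ubneq zzlq rzwj rtfgx fxj ssnu abor vgjm qws syhf sscd vrhq ynk esp
Hunk 4: at line 4 remove [ssnu] add [kalxh,namkk,zhdr] -> 16 lines: ubneq zzlq rzwj rtfgx fxj kalxh namkk zhdr abor vgjm qws syhf sscd vrhq ynk esp
Hunk 5: at line 5 remove [kalxh,namkk,zhdr] add [smmmx] -> 14 lines: ubneq zzlq rzwj rtfgx fxj smmmx abor vgjm qws syhf sscd vrhq ynk esp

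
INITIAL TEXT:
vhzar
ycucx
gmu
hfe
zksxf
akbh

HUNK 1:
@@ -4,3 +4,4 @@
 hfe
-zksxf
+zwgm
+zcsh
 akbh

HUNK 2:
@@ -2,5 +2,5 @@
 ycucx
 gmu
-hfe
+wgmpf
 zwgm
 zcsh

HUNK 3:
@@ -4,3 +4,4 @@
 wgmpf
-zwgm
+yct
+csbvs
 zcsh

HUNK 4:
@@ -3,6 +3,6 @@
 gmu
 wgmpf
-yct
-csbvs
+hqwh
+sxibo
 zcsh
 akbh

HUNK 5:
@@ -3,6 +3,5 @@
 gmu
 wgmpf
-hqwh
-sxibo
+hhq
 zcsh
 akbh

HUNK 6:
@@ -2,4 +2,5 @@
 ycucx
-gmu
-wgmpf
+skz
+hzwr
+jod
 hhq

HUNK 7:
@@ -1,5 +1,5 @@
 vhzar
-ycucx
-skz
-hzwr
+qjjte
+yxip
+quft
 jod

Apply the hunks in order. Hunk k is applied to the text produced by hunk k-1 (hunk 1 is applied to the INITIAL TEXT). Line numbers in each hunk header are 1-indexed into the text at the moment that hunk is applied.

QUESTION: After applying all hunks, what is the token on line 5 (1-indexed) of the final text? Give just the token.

Answer: jod

Derivation:
Hunk 1: at line 4 remove [zksxf] add [zwgm,zcsh] -> 7 lines: vhzar ycucx gmu hfe zwgm zcsh akbh
Hunk 2: at line 2 remove [hfe] add [wgmpf] -> 7 lines: vhzar ycucx gmu wgmpf zwgm zcsh akbh
Hunk 3: at line 4 remove [zwgm] add [yct,csbvs] -> 8 lines: vhzar ycucx gmu wgmpf yct csbvs zcsh akbh
Hunk 4: at line 3 remove [yct,csbvs] add [hqwh,sxibo] -> 8 lines: vhzar ycucx gmu wgmpf hqwh sxibo zcsh akbh
Hunk 5: at line 3 remove [hqwh,sxibo] add [hhq] -> 7 lines: vhzar ycucx gmu wgmpf hhq zcsh akbh
Hunk 6: at line 2 remove [gmu,wgmpf] add [skz,hzwr,jod] -> 8 lines: vhzar ycucx skz hzwr jod hhq zcsh akbh
Hunk 7: at line 1 remove [ycucx,skz,hzwr] add [qjjte,yxip,quft] -> 8 lines: vhzar qjjte yxip quft jod hhq zcsh akbh
Final line 5: jod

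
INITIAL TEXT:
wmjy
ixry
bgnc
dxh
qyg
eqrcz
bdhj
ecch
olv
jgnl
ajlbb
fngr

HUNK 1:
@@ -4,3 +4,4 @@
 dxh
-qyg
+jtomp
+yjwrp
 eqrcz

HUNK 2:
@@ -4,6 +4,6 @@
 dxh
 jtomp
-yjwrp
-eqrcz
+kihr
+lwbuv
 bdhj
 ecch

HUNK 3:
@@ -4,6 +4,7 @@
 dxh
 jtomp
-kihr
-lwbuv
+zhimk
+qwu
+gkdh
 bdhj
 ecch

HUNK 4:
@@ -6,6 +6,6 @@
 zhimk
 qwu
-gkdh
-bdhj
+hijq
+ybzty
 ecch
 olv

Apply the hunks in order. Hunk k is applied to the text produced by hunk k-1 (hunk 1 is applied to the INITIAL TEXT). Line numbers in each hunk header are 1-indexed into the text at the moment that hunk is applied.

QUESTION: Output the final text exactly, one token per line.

Hunk 1: at line 4 remove [qyg] add [jtomp,yjwrp] -> 13 lines: wmjy ixry bgnc dxh jtomp yjwrp eqrcz bdhj ecch olv jgnl ajlbb fngr
Hunk 2: at line 4 remove [yjwrp,eqrcz] add [kihr,lwbuv] -> 13 lines: wmjy ixry bgnc dxh jtomp kihr lwbuv bdhj ecch olv jgnl ajlbb fngr
Hunk 3: at line 4 remove [kihr,lwbuv] add [zhimk,qwu,gkdh] -> 14 lines: wmjy ixry bgnc dxh jtomp zhimk qwu gkdh bdhj ecch olv jgnl ajlbb fngr
Hunk 4: at line 6 remove [gkdh,bdhj] add [hijq,ybzty] -> 14 lines: wmjy ixry bgnc dxh jtomp zhimk qwu hijq ybzty ecch olv jgnl ajlbb fngr

Answer: wmjy
ixry
bgnc
dxh
jtomp
zhimk
qwu
hijq
ybzty
ecch
olv
jgnl
ajlbb
fngr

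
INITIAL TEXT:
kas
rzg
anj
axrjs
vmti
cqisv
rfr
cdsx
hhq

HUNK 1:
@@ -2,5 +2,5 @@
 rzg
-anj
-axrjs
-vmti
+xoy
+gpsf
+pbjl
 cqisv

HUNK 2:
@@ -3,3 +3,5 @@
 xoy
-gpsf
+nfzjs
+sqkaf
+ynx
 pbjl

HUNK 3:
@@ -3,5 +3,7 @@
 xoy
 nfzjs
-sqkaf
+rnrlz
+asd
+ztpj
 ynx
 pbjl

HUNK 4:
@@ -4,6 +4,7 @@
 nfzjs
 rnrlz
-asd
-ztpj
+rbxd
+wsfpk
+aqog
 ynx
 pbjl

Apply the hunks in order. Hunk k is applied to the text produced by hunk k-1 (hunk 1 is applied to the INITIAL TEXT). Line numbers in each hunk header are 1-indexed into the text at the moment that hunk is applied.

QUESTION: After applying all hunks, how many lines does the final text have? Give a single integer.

Answer: 14

Derivation:
Hunk 1: at line 2 remove [anj,axrjs,vmti] add [xoy,gpsf,pbjl] -> 9 lines: kas rzg xoy gpsf pbjl cqisv rfr cdsx hhq
Hunk 2: at line 3 remove [gpsf] add [nfzjs,sqkaf,ynx] -> 11 lines: kas rzg xoy nfzjs sqkaf ynx pbjl cqisv rfr cdsx hhq
Hunk 3: at line 3 remove [sqkaf] add [rnrlz,asd,ztpj] -> 13 lines: kas rzg xoy nfzjs rnrlz asd ztpj ynx pbjl cqisv rfr cdsx hhq
Hunk 4: at line 4 remove [asd,ztpj] add [rbxd,wsfpk,aqog] -> 14 lines: kas rzg xoy nfzjs rnrlz rbxd wsfpk aqog ynx pbjl cqisv rfr cdsx hhq
Final line count: 14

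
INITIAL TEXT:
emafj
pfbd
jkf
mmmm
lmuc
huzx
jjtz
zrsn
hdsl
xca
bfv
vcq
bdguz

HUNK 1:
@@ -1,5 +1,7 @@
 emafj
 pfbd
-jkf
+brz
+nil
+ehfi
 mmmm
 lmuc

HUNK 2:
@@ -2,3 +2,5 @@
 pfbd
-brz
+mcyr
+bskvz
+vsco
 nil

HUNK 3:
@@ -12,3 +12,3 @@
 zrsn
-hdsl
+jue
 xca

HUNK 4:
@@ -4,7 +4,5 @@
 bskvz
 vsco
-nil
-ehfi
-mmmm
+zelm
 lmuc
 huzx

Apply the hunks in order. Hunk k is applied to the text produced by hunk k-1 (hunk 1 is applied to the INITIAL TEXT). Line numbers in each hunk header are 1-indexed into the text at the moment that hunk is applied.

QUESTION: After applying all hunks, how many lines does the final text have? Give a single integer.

Answer: 15

Derivation:
Hunk 1: at line 1 remove [jkf] add [brz,nil,ehfi] -> 15 lines: emafj pfbd brz nil ehfi mmmm lmuc huzx jjtz zrsn hdsl xca bfv vcq bdguz
Hunk 2: at line 2 remove [brz] add [mcyr,bskvz,vsco] -> 17 lines: emafj pfbd mcyr bskvz vsco nil ehfi mmmm lmuc huzx jjtz zrsn hdsl xca bfv vcq bdguz
Hunk 3: at line 12 remove [hdsl] add [jue] -> 17 lines: emafj pfbd mcyr bskvz vsco nil ehfi mmmm lmuc huzx jjtz zrsn jue xca bfv vcq bdguz
Hunk 4: at line 4 remove [nil,ehfi,mmmm] add [zelm] -> 15 lines: emafj pfbd mcyr bskvz vsco zelm lmuc huzx jjtz zrsn jue xca bfv vcq bdguz
Final line count: 15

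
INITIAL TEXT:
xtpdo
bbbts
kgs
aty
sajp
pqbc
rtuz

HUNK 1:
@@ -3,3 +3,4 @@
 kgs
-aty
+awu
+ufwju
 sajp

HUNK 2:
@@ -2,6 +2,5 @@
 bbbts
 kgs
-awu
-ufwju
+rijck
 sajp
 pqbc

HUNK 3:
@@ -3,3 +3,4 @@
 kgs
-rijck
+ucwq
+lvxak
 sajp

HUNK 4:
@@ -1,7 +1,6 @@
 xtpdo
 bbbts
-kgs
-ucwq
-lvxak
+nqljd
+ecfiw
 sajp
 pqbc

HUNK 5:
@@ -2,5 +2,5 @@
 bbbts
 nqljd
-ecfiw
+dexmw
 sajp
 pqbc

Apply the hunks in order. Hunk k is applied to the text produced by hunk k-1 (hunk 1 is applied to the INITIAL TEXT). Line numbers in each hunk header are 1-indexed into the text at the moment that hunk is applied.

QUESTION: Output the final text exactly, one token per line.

Answer: xtpdo
bbbts
nqljd
dexmw
sajp
pqbc
rtuz

Derivation:
Hunk 1: at line 3 remove [aty] add [awu,ufwju] -> 8 lines: xtpdo bbbts kgs awu ufwju sajp pqbc rtuz
Hunk 2: at line 2 remove [awu,ufwju] add [rijck] -> 7 lines: xtpdo bbbts kgs rijck sajp pqbc rtuz
Hunk 3: at line 3 remove [rijck] add [ucwq,lvxak] -> 8 lines: xtpdo bbbts kgs ucwq lvxak sajp pqbc rtuz
Hunk 4: at line 1 remove [kgs,ucwq,lvxak] add [nqljd,ecfiw] -> 7 lines: xtpdo bbbts nqljd ecfiw sajp pqbc rtuz
Hunk 5: at line 2 remove [ecfiw] add [dexmw] -> 7 lines: xtpdo bbbts nqljd dexmw sajp pqbc rtuz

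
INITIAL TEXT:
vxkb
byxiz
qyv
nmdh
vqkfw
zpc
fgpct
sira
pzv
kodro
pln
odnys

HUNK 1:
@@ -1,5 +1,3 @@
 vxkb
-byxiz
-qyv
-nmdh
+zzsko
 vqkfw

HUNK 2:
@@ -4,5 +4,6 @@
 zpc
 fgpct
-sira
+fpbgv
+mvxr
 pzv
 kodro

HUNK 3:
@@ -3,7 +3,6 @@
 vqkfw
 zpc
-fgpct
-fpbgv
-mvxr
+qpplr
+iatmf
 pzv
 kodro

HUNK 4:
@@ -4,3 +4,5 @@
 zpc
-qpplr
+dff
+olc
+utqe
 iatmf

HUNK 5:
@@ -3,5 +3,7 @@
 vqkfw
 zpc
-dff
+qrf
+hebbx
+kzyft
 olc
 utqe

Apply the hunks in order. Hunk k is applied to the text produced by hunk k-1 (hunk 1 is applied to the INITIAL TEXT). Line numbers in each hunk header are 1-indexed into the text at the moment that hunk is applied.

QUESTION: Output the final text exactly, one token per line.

Answer: vxkb
zzsko
vqkfw
zpc
qrf
hebbx
kzyft
olc
utqe
iatmf
pzv
kodro
pln
odnys

Derivation:
Hunk 1: at line 1 remove [byxiz,qyv,nmdh] add [zzsko] -> 10 lines: vxkb zzsko vqkfw zpc fgpct sira pzv kodro pln odnys
Hunk 2: at line 4 remove [sira] add [fpbgv,mvxr] -> 11 lines: vxkb zzsko vqkfw zpc fgpct fpbgv mvxr pzv kodro pln odnys
Hunk 3: at line 3 remove [fgpct,fpbgv,mvxr] add [qpplr,iatmf] -> 10 lines: vxkb zzsko vqkfw zpc qpplr iatmf pzv kodro pln odnys
Hunk 4: at line 4 remove [qpplr] add [dff,olc,utqe] -> 12 lines: vxkb zzsko vqkfw zpc dff olc utqe iatmf pzv kodro pln odnys
Hunk 5: at line 3 remove [dff] add [qrf,hebbx,kzyft] -> 14 lines: vxkb zzsko vqkfw zpc qrf hebbx kzyft olc utqe iatmf pzv kodro pln odnys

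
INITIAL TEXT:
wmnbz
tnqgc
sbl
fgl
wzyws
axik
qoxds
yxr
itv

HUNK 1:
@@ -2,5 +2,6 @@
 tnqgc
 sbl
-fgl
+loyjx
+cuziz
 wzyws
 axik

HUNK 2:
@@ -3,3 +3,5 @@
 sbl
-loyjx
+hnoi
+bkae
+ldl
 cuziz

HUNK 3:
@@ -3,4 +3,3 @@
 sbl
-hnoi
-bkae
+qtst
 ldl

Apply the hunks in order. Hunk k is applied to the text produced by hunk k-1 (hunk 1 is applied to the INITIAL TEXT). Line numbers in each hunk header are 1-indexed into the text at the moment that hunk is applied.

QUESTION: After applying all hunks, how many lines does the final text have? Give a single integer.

Hunk 1: at line 2 remove [fgl] add [loyjx,cuziz] -> 10 lines: wmnbz tnqgc sbl loyjx cuziz wzyws axik qoxds yxr itv
Hunk 2: at line 3 remove [loyjx] add [hnoi,bkae,ldl] -> 12 lines: wmnbz tnqgc sbl hnoi bkae ldl cuziz wzyws axik qoxds yxr itv
Hunk 3: at line 3 remove [hnoi,bkae] add [qtst] -> 11 lines: wmnbz tnqgc sbl qtst ldl cuziz wzyws axik qoxds yxr itv
Final line count: 11

Answer: 11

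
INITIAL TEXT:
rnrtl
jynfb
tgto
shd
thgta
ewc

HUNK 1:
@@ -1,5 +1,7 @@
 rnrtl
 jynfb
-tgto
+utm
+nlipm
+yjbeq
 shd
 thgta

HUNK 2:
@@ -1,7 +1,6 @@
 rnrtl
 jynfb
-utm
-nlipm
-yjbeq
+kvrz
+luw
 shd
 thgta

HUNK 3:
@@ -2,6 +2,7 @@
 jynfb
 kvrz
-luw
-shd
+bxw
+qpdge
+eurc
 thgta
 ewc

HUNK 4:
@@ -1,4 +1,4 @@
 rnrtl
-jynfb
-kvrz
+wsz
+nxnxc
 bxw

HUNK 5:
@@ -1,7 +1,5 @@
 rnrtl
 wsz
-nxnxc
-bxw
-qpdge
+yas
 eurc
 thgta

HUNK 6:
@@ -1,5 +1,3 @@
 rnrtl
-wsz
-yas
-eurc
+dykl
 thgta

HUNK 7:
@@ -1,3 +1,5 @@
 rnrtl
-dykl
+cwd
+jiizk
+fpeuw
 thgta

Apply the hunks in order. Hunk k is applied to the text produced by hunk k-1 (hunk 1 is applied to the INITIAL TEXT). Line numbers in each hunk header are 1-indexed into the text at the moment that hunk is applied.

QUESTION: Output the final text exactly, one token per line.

Answer: rnrtl
cwd
jiizk
fpeuw
thgta
ewc

Derivation:
Hunk 1: at line 1 remove [tgto] add [utm,nlipm,yjbeq] -> 8 lines: rnrtl jynfb utm nlipm yjbeq shd thgta ewc
Hunk 2: at line 1 remove [utm,nlipm,yjbeq] add [kvrz,luw] -> 7 lines: rnrtl jynfb kvrz luw shd thgta ewc
Hunk 3: at line 2 remove [luw,shd] add [bxw,qpdge,eurc] -> 8 lines: rnrtl jynfb kvrz bxw qpdge eurc thgta ewc
Hunk 4: at line 1 remove [jynfb,kvrz] add [wsz,nxnxc] -> 8 lines: rnrtl wsz nxnxc bxw qpdge eurc thgta ewc
Hunk 5: at line 1 remove [nxnxc,bxw,qpdge] add [yas] -> 6 lines: rnrtl wsz yas eurc thgta ewc
Hunk 6: at line 1 remove [wsz,yas,eurc] add [dykl] -> 4 lines: rnrtl dykl thgta ewc
Hunk 7: at line 1 remove [dykl] add [cwd,jiizk,fpeuw] -> 6 lines: rnrtl cwd jiizk fpeuw thgta ewc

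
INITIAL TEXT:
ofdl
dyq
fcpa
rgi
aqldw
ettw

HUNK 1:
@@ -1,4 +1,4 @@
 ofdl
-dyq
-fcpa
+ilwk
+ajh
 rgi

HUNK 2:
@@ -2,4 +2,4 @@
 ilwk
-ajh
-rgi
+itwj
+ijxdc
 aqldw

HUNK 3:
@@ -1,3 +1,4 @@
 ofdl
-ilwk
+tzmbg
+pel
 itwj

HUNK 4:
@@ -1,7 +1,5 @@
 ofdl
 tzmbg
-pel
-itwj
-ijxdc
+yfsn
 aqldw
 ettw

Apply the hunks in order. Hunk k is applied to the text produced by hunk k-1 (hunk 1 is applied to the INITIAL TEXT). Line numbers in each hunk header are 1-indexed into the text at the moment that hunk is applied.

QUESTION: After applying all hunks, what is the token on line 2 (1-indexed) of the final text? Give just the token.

Hunk 1: at line 1 remove [dyq,fcpa] add [ilwk,ajh] -> 6 lines: ofdl ilwk ajh rgi aqldw ettw
Hunk 2: at line 2 remove [ajh,rgi] add [itwj,ijxdc] -> 6 lines: ofdl ilwk itwj ijxdc aqldw ettw
Hunk 3: at line 1 remove [ilwk] add [tzmbg,pel] -> 7 lines: ofdl tzmbg pel itwj ijxdc aqldw ettw
Hunk 4: at line 1 remove [pel,itwj,ijxdc] add [yfsn] -> 5 lines: ofdl tzmbg yfsn aqldw ettw
Final line 2: tzmbg

Answer: tzmbg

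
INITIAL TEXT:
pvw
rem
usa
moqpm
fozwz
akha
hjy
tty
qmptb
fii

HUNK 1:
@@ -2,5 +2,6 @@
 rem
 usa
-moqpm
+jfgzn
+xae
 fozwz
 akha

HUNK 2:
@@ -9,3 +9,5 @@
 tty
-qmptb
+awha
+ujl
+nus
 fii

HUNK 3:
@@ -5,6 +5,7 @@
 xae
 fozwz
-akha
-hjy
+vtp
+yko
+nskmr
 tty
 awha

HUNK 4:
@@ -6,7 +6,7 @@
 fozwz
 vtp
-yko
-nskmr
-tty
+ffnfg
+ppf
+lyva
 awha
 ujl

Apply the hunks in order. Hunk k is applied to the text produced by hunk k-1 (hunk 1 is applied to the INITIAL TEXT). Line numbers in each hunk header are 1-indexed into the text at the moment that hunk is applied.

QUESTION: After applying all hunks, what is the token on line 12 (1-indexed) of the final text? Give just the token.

Hunk 1: at line 2 remove [moqpm] add [jfgzn,xae] -> 11 lines: pvw rem usa jfgzn xae fozwz akha hjy tty qmptb fii
Hunk 2: at line 9 remove [qmptb] add [awha,ujl,nus] -> 13 lines: pvw rem usa jfgzn xae fozwz akha hjy tty awha ujl nus fii
Hunk 3: at line 5 remove [akha,hjy] add [vtp,yko,nskmr] -> 14 lines: pvw rem usa jfgzn xae fozwz vtp yko nskmr tty awha ujl nus fii
Hunk 4: at line 6 remove [yko,nskmr,tty] add [ffnfg,ppf,lyva] -> 14 lines: pvw rem usa jfgzn xae fozwz vtp ffnfg ppf lyva awha ujl nus fii
Final line 12: ujl

Answer: ujl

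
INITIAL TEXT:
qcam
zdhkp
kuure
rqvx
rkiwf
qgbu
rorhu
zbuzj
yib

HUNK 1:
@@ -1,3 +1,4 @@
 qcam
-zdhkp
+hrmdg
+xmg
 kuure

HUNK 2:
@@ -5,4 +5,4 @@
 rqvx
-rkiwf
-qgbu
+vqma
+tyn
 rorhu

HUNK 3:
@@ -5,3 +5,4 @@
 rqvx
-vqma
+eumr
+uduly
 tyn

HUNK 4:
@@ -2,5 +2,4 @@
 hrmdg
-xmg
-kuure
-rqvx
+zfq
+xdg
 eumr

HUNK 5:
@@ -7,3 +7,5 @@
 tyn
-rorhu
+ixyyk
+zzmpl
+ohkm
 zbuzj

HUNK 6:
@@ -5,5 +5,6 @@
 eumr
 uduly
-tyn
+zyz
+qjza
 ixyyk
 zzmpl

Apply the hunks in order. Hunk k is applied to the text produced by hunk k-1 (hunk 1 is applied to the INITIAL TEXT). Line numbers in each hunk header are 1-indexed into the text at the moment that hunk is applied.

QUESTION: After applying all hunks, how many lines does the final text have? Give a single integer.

Answer: 13

Derivation:
Hunk 1: at line 1 remove [zdhkp] add [hrmdg,xmg] -> 10 lines: qcam hrmdg xmg kuure rqvx rkiwf qgbu rorhu zbuzj yib
Hunk 2: at line 5 remove [rkiwf,qgbu] add [vqma,tyn] -> 10 lines: qcam hrmdg xmg kuure rqvx vqma tyn rorhu zbuzj yib
Hunk 3: at line 5 remove [vqma] add [eumr,uduly] -> 11 lines: qcam hrmdg xmg kuure rqvx eumr uduly tyn rorhu zbuzj yib
Hunk 4: at line 2 remove [xmg,kuure,rqvx] add [zfq,xdg] -> 10 lines: qcam hrmdg zfq xdg eumr uduly tyn rorhu zbuzj yib
Hunk 5: at line 7 remove [rorhu] add [ixyyk,zzmpl,ohkm] -> 12 lines: qcam hrmdg zfq xdg eumr uduly tyn ixyyk zzmpl ohkm zbuzj yib
Hunk 6: at line 5 remove [tyn] add [zyz,qjza] -> 13 lines: qcam hrmdg zfq xdg eumr uduly zyz qjza ixyyk zzmpl ohkm zbuzj yib
Final line count: 13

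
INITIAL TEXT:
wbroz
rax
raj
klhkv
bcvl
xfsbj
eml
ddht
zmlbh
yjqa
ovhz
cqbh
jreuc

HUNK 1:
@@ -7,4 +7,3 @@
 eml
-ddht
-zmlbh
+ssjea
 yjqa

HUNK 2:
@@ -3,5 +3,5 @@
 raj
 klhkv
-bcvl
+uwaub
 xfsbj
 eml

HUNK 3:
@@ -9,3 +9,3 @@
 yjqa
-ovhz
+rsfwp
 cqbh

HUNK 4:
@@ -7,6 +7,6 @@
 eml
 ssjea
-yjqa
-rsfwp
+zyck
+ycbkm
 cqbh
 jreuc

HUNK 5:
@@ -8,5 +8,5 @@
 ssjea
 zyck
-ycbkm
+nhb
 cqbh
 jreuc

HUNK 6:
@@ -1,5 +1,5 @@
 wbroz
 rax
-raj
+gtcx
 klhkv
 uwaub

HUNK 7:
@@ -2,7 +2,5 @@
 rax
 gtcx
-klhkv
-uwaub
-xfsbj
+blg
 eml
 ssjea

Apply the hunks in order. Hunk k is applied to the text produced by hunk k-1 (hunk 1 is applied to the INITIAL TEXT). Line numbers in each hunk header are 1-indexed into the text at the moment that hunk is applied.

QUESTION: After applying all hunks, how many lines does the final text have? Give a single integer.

Answer: 10

Derivation:
Hunk 1: at line 7 remove [ddht,zmlbh] add [ssjea] -> 12 lines: wbroz rax raj klhkv bcvl xfsbj eml ssjea yjqa ovhz cqbh jreuc
Hunk 2: at line 3 remove [bcvl] add [uwaub] -> 12 lines: wbroz rax raj klhkv uwaub xfsbj eml ssjea yjqa ovhz cqbh jreuc
Hunk 3: at line 9 remove [ovhz] add [rsfwp] -> 12 lines: wbroz rax raj klhkv uwaub xfsbj eml ssjea yjqa rsfwp cqbh jreuc
Hunk 4: at line 7 remove [yjqa,rsfwp] add [zyck,ycbkm] -> 12 lines: wbroz rax raj klhkv uwaub xfsbj eml ssjea zyck ycbkm cqbh jreuc
Hunk 5: at line 8 remove [ycbkm] add [nhb] -> 12 lines: wbroz rax raj klhkv uwaub xfsbj eml ssjea zyck nhb cqbh jreuc
Hunk 6: at line 1 remove [raj] add [gtcx] -> 12 lines: wbroz rax gtcx klhkv uwaub xfsbj eml ssjea zyck nhb cqbh jreuc
Hunk 7: at line 2 remove [klhkv,uwaub,xfsbj] add [blg] -> 10 lines: wbroz rax gtcx blg eml ssjea zyck nhb cqbh jreuc
Final line count: 10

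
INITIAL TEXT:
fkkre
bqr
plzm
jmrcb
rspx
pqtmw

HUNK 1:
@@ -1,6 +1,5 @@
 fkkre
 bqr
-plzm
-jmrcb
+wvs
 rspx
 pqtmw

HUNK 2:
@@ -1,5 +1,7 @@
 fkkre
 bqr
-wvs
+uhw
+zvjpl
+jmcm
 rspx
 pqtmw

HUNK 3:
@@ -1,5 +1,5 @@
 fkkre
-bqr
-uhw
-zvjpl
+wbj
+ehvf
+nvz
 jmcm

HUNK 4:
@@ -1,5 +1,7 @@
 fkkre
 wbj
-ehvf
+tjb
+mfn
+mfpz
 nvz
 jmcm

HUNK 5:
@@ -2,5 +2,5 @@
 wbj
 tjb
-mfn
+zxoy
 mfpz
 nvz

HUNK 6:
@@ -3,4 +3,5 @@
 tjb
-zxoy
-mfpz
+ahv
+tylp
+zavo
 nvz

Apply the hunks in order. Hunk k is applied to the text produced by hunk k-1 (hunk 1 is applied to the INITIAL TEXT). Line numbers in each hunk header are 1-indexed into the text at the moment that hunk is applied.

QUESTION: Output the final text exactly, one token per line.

Answer: fkkre
wbj
tjb
ahv
tylp
zavo
nvz
jmcm
rspx
pqtmw

Derivation:
Hunk 1: at line 1 remove [plzm,jmrcb] add [wvs] -> 5 lines: fkkre bqr wvs rspx pqtmw
Hunk 2: at line 1 remove [wvs] add [uhw,zvjpl,jmcm] -> 7 lines: fkkre bqr uhw zvjpl jmcm rspx pqtmw
Hunk 3: at line 1 remove [bqr,uhw,zvjpl] add [wbj,ehvf,nvz] -> 7 lines: fkkre wbj ehvf nvz jmcm rspx pqtmw
Hunk 4: at line 1 remove [ehvf] add [tjb,mfn,mfpz] -> 9 lines: fkkre wbj tjb mfn mfpz nvz jmcm rspx pqtmw
Hunk 5: at line 2 remove [mfn] add [zxoy] -> 9 lines: fkkre wbj tjb zxoy mfpz nvz jmcm rspx pqtmw
Hunk 6: at line 3 remove [zxoy,mfpz] add [ahv,tylp,zavo] -> 10 lines: fkkre wbj tjb ahv tylp zavo nvz jmcm rspx pqtmw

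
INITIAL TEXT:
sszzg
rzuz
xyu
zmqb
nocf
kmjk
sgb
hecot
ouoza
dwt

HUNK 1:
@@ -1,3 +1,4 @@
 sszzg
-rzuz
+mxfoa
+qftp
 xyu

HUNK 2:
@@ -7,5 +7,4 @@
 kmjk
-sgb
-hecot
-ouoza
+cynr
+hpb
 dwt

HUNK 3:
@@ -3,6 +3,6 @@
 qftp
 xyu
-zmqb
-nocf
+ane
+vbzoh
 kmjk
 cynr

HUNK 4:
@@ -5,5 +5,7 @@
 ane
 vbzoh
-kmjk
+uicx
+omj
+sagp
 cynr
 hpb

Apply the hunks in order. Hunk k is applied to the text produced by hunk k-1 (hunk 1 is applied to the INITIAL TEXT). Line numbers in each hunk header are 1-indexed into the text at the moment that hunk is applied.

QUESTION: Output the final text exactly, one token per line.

Answer: sszzg
mxfoa
qftp
xyu
ane
vbzoh
uicx
omj
sagp
cynr
hpb
dwt

Derivation:
Hunk 1: at line 1 remove [rzuz] add [mxfoa,qftp] -> 11 lines: sszzg mxfoa qftp xyu zmqb nocf kmjk sgb hecot ouoza dwt
Hunk 2: at line 7 remove [sgb,hecot,ouoza] add [cynr,hpb] -> 10 lines: sszzg mxfoa qftp xyu zmqb nocf kmjk cynr hpb dwt
Hunk 3: at line 3 remove [zmqb,nocf] add [ane,vbzoh] -> 10 lines: sszzg mxfoa qftp xyu ane vbzoh kmjk cynr hpb dwt
Hunk 4: at line 5 remove [kmjk] add [uicx,omj,sagp] -> 12 lines: sszzg mxfoa qftp xyu ane vbzoh uicx omj sagp cynr hpb dwt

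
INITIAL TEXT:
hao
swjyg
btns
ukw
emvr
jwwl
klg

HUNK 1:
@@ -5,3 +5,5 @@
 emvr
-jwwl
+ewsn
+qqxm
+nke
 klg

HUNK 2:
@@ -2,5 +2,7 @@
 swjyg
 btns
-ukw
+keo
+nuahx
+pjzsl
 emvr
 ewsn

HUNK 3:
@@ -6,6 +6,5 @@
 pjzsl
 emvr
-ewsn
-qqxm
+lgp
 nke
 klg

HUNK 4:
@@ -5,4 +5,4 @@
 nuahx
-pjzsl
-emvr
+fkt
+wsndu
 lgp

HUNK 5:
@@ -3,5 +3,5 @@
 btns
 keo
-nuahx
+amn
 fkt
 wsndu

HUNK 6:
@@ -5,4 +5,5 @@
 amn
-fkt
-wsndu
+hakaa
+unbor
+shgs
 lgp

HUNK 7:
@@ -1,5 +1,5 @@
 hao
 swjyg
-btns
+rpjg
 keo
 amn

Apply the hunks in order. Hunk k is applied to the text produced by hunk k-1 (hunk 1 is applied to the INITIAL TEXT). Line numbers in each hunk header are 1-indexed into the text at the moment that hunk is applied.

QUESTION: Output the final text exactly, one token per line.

Answer: hao
swjyg
rpjg
keo
amn
hakaa
unbor
shgs
lgp
nke
klg

Derivation:
Hunk 1: at line 5 remove [jwwl] add [ewsn,qqxm,nke] -> 9 lines: hao swjyg btns ukw emvr ewsn qqxm nke klg
Hunk 2: at line 2 remove [ukw] add [keo,nuahx,pjzsl] -> 11 lines: hao swjyg btns keo nuahx pjzsl emvr ewsn qqxm nke klg
Hunk 3: at line 6 remove [ewsn,qqxm] add [lgp] -> 10 lines: hao swjyg btns keo nuahx pjzsl emvr lgp nke klg
Hunk 4: at line 5 remove [pjzsl,emvr] add [fkt,wsndu] -> 10 lines: hao swjyg btns keo nuahx fkt wsndu lgp nke klg
Hunk 5: at line 3 remove [nuahx] add [amn] -> 10 lines: hao swjyg btns keo amn fkt wsndu lgp nke klg
Hunk 6: at line 5 remove [fkt,wsndu] add [hakaa,unbor,shgs] -> 11 lines: hao swjyg btns keo amn hakaa unbor shgs lgp nke klg
Hunk 7: at line 1 remove [btns] add [rpjg] -> 11 lines: hao swjyg rpjg keo amn hakaa unbor shgs lgp nke klg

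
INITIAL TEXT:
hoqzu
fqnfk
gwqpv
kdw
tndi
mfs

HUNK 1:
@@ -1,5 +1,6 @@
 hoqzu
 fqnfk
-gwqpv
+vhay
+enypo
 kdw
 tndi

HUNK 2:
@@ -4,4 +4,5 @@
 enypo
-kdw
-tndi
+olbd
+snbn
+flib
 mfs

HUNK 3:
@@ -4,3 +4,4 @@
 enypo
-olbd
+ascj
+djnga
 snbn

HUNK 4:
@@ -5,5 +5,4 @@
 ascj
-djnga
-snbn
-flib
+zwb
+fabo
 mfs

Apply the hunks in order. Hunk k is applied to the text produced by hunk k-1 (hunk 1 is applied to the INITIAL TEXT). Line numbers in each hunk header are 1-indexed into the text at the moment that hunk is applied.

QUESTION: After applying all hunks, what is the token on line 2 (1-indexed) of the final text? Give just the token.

Answer: fqnfk

Derivation:
Hunk 1: at line 1 remove [gwqpv] add [vhay,enypo] -> 7 lines: hoqzu fqnfk vhay enypo kdw tndi mfs
Hunk 2: at line 4 remove [kdw,tndi] add [olbd,snbn,flib] -> 8 lines: hoqzu fqnfk vhay enypo olbd snbn flib mfs
Hunk 3: at line 4 remove [olbd] add [ascj,djnga] -> 9 lines: hoqzu fqnfk vhay enypo ascj djnga snbn flib mfs
Hunk 4: at line 5 remove [djnga,snbn,flib] add [zwb,fabo] -> 8 lines: hoqzu fqnfk vhay enypo ascj zwb fabo mfs
Final line 2: fqnfk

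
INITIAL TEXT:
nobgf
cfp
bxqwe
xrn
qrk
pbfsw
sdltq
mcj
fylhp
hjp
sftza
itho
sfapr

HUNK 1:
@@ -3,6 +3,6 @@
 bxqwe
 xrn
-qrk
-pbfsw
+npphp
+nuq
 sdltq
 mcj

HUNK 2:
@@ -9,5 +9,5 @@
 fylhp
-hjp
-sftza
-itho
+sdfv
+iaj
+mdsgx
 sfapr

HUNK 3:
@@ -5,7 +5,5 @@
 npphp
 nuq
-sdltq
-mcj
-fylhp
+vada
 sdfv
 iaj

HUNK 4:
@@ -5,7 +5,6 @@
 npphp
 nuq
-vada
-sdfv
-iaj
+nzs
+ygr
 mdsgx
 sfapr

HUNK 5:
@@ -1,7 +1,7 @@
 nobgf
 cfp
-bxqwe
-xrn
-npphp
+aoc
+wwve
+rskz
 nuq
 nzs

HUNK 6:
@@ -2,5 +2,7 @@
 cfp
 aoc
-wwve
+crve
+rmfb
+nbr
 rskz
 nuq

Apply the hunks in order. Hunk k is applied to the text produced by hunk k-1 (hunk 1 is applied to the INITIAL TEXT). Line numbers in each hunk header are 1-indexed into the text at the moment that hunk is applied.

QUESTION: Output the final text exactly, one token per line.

Hunk 1: at line 3 remove [qrk,pbfsw] add [npphp,nuq] -> 13 lines: nobgf cfp bxqwe xrn npphp nuq sdltq mcj fylhp hjp sftza itho sfapr
Hunk 2: at line 9 remove [hjp,sftza,itho] add [sdfv,iaj,mdsgx] -> 13 lines: nobgf cfp bxqwe xrn npphp nuq sdltq mcj fylhp sdfv iaj mdsgx sfapr
Hunk 3: at line 5 remove [sdltq,mcj,fylhp] add [vada] -> 11 lines: nobgf cfp bxqwe xrn npphp nuq vada sdfv iaj mdsgx sfapr
Hunk 4: at line 5 remove [vada,sdfv,iaj] add [nzs,ygr] -> 10 lines: nobgf cfp bxqwe xrn npphp nuq nzs ygr mdsgx sfapr
Hunk 5: at line 1 remove [bxqwe,xrn,npphp] add [aoc,wwve,rskz] -> 10 lines: nobgf cfp aoc wwve rskz nuq nzs ygr mdsgx sfapr
Hunk 6: at line 2 remove [wwve] add [crve,rmfb,nbr] -> 12 lines: nobgf cfp aoc crve rmfb nbr rskz nuq nzs ygr mdsgx sfapr

Answer: nobgf
cfp
aoc
crve
rmfb
nbr
rskz
nuq
nzs
ygr
mdsgx
sfapr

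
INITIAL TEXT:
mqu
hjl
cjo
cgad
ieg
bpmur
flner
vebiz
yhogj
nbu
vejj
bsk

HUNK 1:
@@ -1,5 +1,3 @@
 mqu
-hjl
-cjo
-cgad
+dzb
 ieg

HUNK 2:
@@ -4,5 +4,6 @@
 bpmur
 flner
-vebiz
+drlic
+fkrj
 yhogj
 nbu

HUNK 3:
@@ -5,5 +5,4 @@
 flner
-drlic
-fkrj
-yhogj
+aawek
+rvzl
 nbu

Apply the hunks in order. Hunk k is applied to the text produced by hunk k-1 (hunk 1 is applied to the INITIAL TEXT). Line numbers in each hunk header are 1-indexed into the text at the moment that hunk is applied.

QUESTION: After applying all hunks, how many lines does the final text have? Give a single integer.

Answer: 10

Derivation:
Hunk 1: at line 1 remove [hjl,cjo,cgad] add [dzb] -> 10 lines: mqu dzb ieg bpmur flner vebiz yhogj nbu vejj bsk
Hunk 2: at line 4 remove [vebiz] add [drlic,fkrj] -> 11 lines: mqu dzb ieg bpmur flner drlic fkrj yhogj nbu vejj bsk
Hunk 3: at line 5 remove [drlic,fkrj,yhogj] add [aawek,rvzl] -> 10 lines: mqu dzb ieg bpmur flner aawek rvzl nbu vejj bsk
Final line count: 10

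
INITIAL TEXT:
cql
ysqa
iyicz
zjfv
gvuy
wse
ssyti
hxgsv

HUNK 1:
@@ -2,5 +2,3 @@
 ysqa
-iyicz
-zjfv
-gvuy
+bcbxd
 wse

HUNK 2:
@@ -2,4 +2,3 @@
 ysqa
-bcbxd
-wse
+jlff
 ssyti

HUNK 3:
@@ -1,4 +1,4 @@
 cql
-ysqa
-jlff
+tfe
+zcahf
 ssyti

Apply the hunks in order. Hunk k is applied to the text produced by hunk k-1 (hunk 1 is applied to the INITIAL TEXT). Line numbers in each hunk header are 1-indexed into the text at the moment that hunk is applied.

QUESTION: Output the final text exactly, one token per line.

Answer: cql
tfe
zcahf
ssyti
hxgsv

Derivation:
Hunk 1: at line 2 remove [iyicz,zjfv,gvuy] add [bcbxd] -> 6 lines: cql ysqa bcbxd wse ssyti hxgsv
Hunk 2: at line 2 remove [bcbxd,wse] add [jlff] -> 5 lines: cql ysqa jlff ssyti hxgsv
Hunk 3: at line 1 remove [ysqa,jlff] add [tfe,zcahf] -> 5 lines: cql tfe zcahf ssyti hxgsv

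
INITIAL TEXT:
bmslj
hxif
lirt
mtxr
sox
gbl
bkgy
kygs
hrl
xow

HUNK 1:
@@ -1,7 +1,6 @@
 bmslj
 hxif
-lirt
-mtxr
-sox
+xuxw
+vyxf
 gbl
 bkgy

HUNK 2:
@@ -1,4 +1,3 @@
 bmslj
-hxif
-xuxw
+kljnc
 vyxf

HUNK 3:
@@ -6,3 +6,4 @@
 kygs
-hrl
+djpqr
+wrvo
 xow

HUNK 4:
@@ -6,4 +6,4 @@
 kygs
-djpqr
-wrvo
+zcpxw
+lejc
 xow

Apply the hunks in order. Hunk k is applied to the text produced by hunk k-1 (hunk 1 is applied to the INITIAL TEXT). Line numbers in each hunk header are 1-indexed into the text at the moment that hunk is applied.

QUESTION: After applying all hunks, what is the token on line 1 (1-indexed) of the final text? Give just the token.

Answer: bmslj

Derivation:
Hunk 1: at line 1 remove [lirt,mtxr,sox] add [xuxw,vyxf] -> 9 lines: bmslj hxif xuxw vyxf gbl bkgy kygs hrl xow
Hunk 2: at line 1 remove [hxif,xuxw] add [kljnc] -> 8 lines: bmslj kljnc vyxf gbl bkgy kygs hrl xow
Hunk 3: at line 6 remove [hrl] add [djpqr,wrvo] -> 9 lines: bmslj kljnc vyxf gbl bkgy kygs djpqr wrvo xow
Hunk 4: at line 6 remove [djpqr,wrvo] add [zcpxw,lejc] -> 9 lines: bmslj kljnc vyxf gbl bkgy kygs zcpxw lejc xow
Final line 1: bmslj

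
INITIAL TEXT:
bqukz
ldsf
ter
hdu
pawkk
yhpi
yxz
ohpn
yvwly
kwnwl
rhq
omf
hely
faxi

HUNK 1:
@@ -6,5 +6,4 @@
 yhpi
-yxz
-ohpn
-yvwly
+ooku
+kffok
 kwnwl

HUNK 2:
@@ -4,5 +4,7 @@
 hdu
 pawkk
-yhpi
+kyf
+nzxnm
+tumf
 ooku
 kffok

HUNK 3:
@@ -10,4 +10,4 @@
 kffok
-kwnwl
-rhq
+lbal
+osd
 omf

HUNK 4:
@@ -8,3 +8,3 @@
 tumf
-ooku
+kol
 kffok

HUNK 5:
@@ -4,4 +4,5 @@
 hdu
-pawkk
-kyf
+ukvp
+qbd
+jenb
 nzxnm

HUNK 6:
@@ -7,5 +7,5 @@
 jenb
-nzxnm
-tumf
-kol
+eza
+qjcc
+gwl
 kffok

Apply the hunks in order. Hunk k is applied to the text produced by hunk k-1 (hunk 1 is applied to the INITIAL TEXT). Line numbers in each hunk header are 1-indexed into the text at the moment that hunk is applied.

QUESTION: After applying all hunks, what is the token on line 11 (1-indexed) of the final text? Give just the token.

Hunk 1: at line 6 remove [yxz,ohpn,yvwly] add [ooku,kffok] -> 13 lines: bqukz ldsf ter hdu pawkk yhpi ooku kffok kwnwl rhq omf hely faxi
Hunk 2: at line 4 remove [yhpi] add [kyf,nzxnm,tumf] -> 15 lines: bqukz ldsf ter hdu pawkk kyf nzxnm tumf ooku kffok kwnwl rhq omf hely faxi
Hunk 3: at line 10 remove [kwnwl,rhq] add [lbal,osd] -> 15 lines: bqukz ldsf ter hdu pawkk kyf nzxnm tumf ooku kffok lbal osd omf hely faxi
Hunk 4: at line 8 remove [ooku] add [kol] -> 15 lines: bqukz ldsf ter hdu pawkk kyf nzxnm tumf kol kffok lbal osd omf hely faxi
Hunk 5: at line 4 remove [pawkk,kyf] add [ukvp,qbd,jenb] -> 16 lines: bqukz ldsf ter hdu ukvp qbd jenb nzxnm tumf kol kffok lbal osd omf hely faxi
Hunk 6: at line 7 remove [nzxnm,tumf,kol] add [eza,qjcc,gwl] -> 16 lines: bqukz ldsf ter hdu ukvp qbd jenb eza qjcc gwl kffok lbal osd omf hely faxi
Final line 11: kffok

Answer: kffok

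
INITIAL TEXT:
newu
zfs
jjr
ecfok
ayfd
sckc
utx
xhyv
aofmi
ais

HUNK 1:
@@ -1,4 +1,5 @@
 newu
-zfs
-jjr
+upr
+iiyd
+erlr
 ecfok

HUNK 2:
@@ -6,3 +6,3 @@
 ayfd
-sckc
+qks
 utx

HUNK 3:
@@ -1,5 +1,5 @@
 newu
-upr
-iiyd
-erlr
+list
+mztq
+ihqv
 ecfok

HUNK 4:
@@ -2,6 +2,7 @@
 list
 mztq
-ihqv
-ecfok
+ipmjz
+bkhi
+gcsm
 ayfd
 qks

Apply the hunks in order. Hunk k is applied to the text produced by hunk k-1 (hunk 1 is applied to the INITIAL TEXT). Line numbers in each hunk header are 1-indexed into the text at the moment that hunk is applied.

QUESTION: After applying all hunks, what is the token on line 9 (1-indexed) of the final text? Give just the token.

Hunk 1: at line 1 remove [zfs,jjr] add [upr,iiyd,erlr] -> 11 lines: newu upr iiyd erlr ecfok ayfd sckc utx xhyv aofmi ais
Hunk 2: at line 6 remove [sckc] add [qks] -> 11 lines: newu upr iiyd erlr ecfok ayfd qks utx xhyv aofmi ais
Hunk 3: at line 1 remove [upr,iiyd,erlr] add [list,mztq,ihqv] -> 11 lines: newu list mztq ihqv ecfok ayfd qks utx xhyv aofmi ais
Hunk 4: at line 2 remove [ihqv,ecfok] add [ipmjz,bkhi,gcsm] -> 12 lines: newu list mztq ipmjz bkhi gcsm ayfd qks utx xhyv aofmi ais
Final line 9: utx

Answer: utx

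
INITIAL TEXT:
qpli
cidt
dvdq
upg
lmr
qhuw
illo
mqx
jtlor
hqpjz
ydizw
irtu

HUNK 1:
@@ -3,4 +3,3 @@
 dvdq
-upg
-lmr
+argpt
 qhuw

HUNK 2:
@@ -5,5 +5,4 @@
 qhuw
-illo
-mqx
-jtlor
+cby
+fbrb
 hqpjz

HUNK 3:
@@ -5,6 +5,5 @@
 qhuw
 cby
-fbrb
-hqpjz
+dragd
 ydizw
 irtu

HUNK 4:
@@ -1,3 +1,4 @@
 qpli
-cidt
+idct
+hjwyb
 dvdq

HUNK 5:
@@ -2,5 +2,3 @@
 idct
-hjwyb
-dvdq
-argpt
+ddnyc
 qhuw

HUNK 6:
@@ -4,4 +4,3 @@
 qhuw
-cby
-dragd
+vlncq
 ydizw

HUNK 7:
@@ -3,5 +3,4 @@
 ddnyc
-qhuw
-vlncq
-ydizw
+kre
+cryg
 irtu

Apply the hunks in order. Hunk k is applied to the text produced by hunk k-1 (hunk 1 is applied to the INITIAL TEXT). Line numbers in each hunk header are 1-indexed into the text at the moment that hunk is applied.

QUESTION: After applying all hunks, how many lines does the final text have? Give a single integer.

Answer: 6

Derivation:
Hunk 1: at line 3 remove [upg,lmr] add [argpt] -> 11 lines: qpli cidt dvdq argpt qhuw illo mqx jtlor hqpjz ydizw irtu
Hunk 2: at line 5 remove [illo,mqx,jtlor] add [cby,fbrb] -> 10 lines: qpli cidt dvdq argpt qhuw cby fbrb hqpjz ydizw irtu
Hunk 3: at line 5 remove [fbrb,hqpjz] add [dragd] -> 9 lines: qpli cidt dvdq argpt qhuw cby dragd ydizw irtu
Hunk 4: at line 1 remove [cidt] add [idct,hjwyb] -> 10 lines: qpli idct hjwyb dvdq argpt qhuw cby dragd ydizw irtu
Hunk 5: at line 2 remove [hjwyb,dvdq,argpt] add [ddnyc] -> 8 lines: qpli idct ddnyc qhuw cby dragd ydizw irtu
Hunk 6: at line 4 remove [cby,dragd] add [vlncq] -> 7 lines: qpli idct ddnyc qhuw vlncq ydizw irtu
Hunk 7: at line 3 remove [qhuw,vlncq,ydizw] add [kre,cryg] -> 6 lines: qpli idct ddnyc kre cryg irtu
Final line count: 6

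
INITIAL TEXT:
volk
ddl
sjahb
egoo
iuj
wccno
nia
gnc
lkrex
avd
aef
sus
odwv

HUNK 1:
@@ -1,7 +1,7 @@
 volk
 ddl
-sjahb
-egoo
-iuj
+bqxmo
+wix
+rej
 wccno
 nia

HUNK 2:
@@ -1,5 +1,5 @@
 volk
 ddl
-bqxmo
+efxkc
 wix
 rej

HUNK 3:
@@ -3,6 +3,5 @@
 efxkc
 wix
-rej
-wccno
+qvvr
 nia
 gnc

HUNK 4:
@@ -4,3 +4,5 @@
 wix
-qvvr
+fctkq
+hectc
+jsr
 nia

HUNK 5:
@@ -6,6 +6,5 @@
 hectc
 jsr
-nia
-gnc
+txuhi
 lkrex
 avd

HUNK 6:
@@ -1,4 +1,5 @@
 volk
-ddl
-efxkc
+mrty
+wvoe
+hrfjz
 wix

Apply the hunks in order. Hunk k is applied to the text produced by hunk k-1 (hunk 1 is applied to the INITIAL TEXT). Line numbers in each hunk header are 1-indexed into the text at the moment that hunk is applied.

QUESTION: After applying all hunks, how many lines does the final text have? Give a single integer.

Answer: 14

Derivation:
Hunk 1: at line 1 remove [sjahb,egoo,iuj] add [bqxmo,wix,rej] -> 13 lines: volk ddl bqxmo wix rej wccno nia gnc lkrex avd aef sus odwv
Hunk 2: at line 1 remove [bqxmo] add [efxkc] -> 13 lines: volk ddl efxkc wix rej wccno nia gnc lkrex avd aef sus odwv
Hunk 3: at line 3 remove [rej,wccno] add [qvvr] -> 12 lines: volk ddl efxkc wix qvvr nia gnc lkrex avd aef sus odwv
Hunk 4: at line 4 remove [qvvr] add [fctkq,hectc,jsr] -> 14 lines: volk ddl efxkc wix fctkq hectc jsr nia gnc lkrex avd aef sus odwv
Hunk 5: at line 6 remove [nia,gnc] add [txuhi] -> 13 lines: volk ddl efxkc wix fctkq hectc jsr txuhi lkrex avd aef sus odwv
Hunk 6: at line 1 remove [ddl,efxkc] add [mrty,wvoe,hrfjz] -> 14 lines: volk mrty wvoe hrfjz wix fctkq hectc jsr txuhi lkrex avd aef sus odwv
Final line count: 14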